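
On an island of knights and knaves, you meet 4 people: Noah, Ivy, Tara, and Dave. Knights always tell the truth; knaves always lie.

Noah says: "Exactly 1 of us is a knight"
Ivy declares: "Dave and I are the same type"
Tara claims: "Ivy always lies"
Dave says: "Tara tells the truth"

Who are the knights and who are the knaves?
Noah is a knave.
Ivy is a knave.
Tara is a knight.
Dave is a knight.

Verification:
- Noah (knave) says "Exactly 1 of us is a knight" - this is FALSE (a lie) because there are 2 knights.
- Ivy (knave) says "Dave and I are the same type" - this is FALSE (a lie) because Ivy is a knave and Dave is a knight.
- Tara (knight) says "Ivy always lies" - this is TRUE because Ivy is a knave.
- Dave (knight) says "Tara tells the truth" - this is TRUE because Tara is a knight.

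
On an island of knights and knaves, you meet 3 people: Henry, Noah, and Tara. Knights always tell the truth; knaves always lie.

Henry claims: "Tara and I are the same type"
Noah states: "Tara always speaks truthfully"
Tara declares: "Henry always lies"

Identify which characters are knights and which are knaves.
Henry is a knave.
Noah is a knight.
Tara is a knight.

Verification:
- Henry (knave) says "Tara and I are the same type" - this is FALSE (a lie) because Henry is a knave and Tara is a knight.
- Noah (knight) says "Tara always speaks truthfully" - this is TRUE because Tara is a knight.
- Tara (knight) says "Henry always lies" - this is TRUE because Henry is a knave.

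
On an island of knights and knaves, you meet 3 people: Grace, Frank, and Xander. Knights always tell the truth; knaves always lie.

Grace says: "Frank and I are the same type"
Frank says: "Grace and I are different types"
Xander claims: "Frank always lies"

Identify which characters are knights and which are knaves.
Grace is a knave.
Frank is a knight.
Xander is a knave.

Verification:
- Grace (knave) says "Frank and I are the same type" - this is FALSE (a lie) because Grace is a knave and Frank is a knight.
- Frank (knight) says "Grace and I are different types" - this is TRUE because Frank is a knight and Grace is a knave.
- Xander (knave) says "Frank always lies" - this is FALSE (a lie) because Frank is a knight.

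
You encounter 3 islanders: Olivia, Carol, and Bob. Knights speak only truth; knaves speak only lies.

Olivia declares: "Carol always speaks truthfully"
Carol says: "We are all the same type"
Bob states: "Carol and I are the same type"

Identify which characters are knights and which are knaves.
Olivia is a knight.
Carol is a knight.
Bob is a knight.

Verification:
- Olivia (knight) says "Carol always speaks truthfully" - this is TRUE because Carol is a knight.
- Carol (knight) says "We are all the same type" - this is TRUE because Olivia, Carol, and Bob are knights.
- Bob (knight) says "Carol and I are the same type" - this is TRUE because Bob is a knight and Carol is a knight.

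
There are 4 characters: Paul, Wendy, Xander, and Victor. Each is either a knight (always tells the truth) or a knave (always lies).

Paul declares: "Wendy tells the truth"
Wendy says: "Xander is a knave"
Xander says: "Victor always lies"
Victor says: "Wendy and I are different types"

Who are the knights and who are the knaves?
Paul is a knave.
Wendy is a knave.
Xander is a knight.
Victor is a knave.

Verification:
- Paul (knave) says "Wendy tells the truth" - this is FALSE (a lie) because Wendy is a knave.
- Wendy (knave) says "Xander is a knave" - this is FALSE (a lie) because Xander is a knight.
- Xander (knight) says "Victor always lies" - this is TRUE because Victor is a knave.
- Victor (knave) says "Wendy and I are different types" - this is FALSE (a lie) because Victor is a knave and Wendy is a knave.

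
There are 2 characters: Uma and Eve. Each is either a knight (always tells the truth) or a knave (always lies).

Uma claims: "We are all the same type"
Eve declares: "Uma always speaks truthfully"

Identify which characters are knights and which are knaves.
Uma is a knight.
Eve is a knight.

Verification:
- Uma (knight) says "We are all the same type" - this is TRUE because Uma and Eve are knights.
- Eve (knight) says "Uma always speaks truthfully" - this is TRUE because Uma is a knight.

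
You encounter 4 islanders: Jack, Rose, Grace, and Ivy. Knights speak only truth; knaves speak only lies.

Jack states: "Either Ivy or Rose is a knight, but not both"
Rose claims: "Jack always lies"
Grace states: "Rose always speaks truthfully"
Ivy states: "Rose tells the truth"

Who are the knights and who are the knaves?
Jack is a knave.
Rose is a knight.
Grace is a knight.
Ivy is a knight.

Verification:
- Jack (knave) says "Either Ivy or Rose is a knight, but not both" - this is FALSE (a lie) because Ivy is a knight and Rose is a knight.
- Rose (knight) says "Jack always lies" - this is TRUE because Jack is a knave.
- Grace (knight) says "Rose always speaks truthfully" - this is TRUE because Rose is a knight.
- Ivy (knight) says "Rose tells the truth" - this is TRUE because Rose is a knight.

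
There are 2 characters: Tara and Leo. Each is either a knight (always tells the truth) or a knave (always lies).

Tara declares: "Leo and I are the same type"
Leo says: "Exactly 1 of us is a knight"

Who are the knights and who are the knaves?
Tara is a knave.
Leo is a knight.

Verification:
- Tara (knave) says "Leo and I are the same type" - this is FALSE (a lie) because Tara is a knave and Leo is a knight.
- Leo (knight) says "Exactly 1 of us is a knight" - this is TRUE because there are 1 knights.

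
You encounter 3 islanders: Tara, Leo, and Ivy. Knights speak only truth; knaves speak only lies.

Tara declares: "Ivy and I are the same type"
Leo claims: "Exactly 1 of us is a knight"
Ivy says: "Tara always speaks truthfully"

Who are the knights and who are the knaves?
Tara is a knight.
Leo is a knave.
Ivy is a knight.

Verification:
- Tara (knight) says "Ivy and I are the same type" - this is TRUE because Tara is a knight and Ivy is a knight.
- Leo (knave) says "Exactly 1 of us is a knight" - this is FALSE (a lie) because there are 2 knights.
- Ivy (knight) says "Tara always speaks truthfully" - this is TRUE because Tara is a knight.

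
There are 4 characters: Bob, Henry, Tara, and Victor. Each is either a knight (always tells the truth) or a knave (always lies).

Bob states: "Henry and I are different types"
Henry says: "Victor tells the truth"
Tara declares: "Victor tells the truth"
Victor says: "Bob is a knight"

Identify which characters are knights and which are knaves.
Bob is a knave.
Henry is a knave.
Tara is a knave.
Victor is a knave.

Verification:
- Bob (knave) says "Henry and I are different types" - this is FALSE (a lie) because Bob is a knave and Henry is a knave.
- Henry (knave) says "Victor tells the truth" - this is FALSE (a lie) because Victor is a knave.
- Tara (knave) says "Victor tells the truth" - this is FALSE (a lie) because Victor is a knave.
- Victor (knave) says "Bob is a knight" - this is FALSE (a lie) because Bob is a knave.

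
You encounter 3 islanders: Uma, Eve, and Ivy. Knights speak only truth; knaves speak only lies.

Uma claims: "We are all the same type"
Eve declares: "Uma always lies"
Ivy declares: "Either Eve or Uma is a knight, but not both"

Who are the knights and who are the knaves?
Uma is a knave.
Eve is a knight.
Ivy is a knight.

Verification:
- Uma (knave) says "We are all the same type" - this is FALSE (a lie) because Eve and Ivy are knights and Uma is a knave.
- Eve (knight) says "Uma always lies" - this is TRUE because Uma is a knave.
- Ivy (knight) says "Either Eve or Uma is a knight, but not both" - this is TRUE because Eve is a knight and Uma is a knave.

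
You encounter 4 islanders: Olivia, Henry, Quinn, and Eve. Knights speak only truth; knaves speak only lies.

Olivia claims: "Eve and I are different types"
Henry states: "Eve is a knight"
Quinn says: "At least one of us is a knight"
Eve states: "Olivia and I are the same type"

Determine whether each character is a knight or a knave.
Olivia is a knight.
Henry is a knave.
Quinn is a knight.
Eve is a knave.

Verification:
- Olivia (knight) says "Eve and I are different types" - this is TRUE because Olivia is a knight and Eve is a knave.
- Henry (knave) says "Eve is a knight" - this is FALSE (a lie) because Eve is a knave.
- Quinn (knight) says "At least one of us is a knight" - this is TRUE because Olivia and Quinn are knights.
- Eve (knave) says "Olivia and I are the same type" - this is FALSE (a lie) because Eve is a knave and Olivia is a knight.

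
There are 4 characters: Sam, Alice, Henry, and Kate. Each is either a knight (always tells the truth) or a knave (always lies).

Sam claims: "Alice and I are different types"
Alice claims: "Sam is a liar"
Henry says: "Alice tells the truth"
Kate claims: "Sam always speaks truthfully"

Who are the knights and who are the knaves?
Sam is a knight.
Alice is a knave.
Henry is a knave.
Kate is a knight.

Verification:
- Sam (knight) says "Alice and I are different types" - this is TRUE because Sam is a knight and Alice is a knave.
- Alice (knave) says "Sam is a liar" - this is FALSE (a lie) because Sam is a knight.
- Henry (knave) says "Alice tells the truth" - this is FALSE (a lie) because Alice is a knave.
- Kate (knight) says "Sam always speaks truthfully" - this is TRUE because Sam is a knight.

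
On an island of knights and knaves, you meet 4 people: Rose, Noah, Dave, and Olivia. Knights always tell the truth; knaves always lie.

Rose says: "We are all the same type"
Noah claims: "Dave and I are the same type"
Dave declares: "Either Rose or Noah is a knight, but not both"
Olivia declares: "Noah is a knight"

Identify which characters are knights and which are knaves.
Rose is a knave.
Noah is a knight.
Dave is a knight.
Olivia is a knight.

Verification:
- Rose (knave) says "We are all the same type" - this is FALSE (a lie) because Noah, Dave, and Olivia are knights and Rose is a knave.
- Noah (knight) says "Dave and I are the same type" - this is TRUE because Noah is a knight and Dave is a knight.
- Dave (knight) says "Either Rose or Noah is a knight, but not both" - this is TRUE because Rose is a knave and Noah is a knight.
- Olivia (knight) says "Noah is a knight" - this is TRUE because Noah is a knight.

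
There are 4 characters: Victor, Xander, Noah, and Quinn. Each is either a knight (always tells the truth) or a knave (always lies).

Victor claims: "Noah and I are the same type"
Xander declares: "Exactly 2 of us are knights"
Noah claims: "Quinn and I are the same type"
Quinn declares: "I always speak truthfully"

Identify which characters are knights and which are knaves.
Victor is a knight.
Xander is a knave.
Noah is a knight.
Quinn is a knight.

Verification:
- Victor (knight) says "Noah and I are the same type" - this is TRUE because Victor is a knight and Noah is a knight.
- Xander (knave) says "Exactly 2 of us are knights" - this is FALSE (a lie) because there are 3 knights.
- Noah (knight) says "Quinn and I are the same type" - this is TRUE because Noah is a knight and Quinn is a knight.
- Quinn (knight) says "I always speak truthfully" - this is TRUE because Quinn is a knight.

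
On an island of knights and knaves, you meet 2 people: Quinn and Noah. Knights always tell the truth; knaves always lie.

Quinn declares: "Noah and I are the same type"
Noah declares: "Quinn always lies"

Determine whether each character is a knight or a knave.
Quinn is a knave.
Noah is a knight.

Verification:
- Quinn (knave) says "Noah and I are the same type" - this is FALSE (a lie) because Quinn is a knave and Noah is a knight.
- Noah (knight) says "Quinn always lies" - this is TRUE because Quinn is a knave.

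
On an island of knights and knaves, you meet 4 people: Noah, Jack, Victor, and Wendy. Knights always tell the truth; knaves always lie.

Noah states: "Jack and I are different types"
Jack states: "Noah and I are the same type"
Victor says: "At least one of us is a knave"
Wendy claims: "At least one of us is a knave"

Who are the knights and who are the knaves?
Noah is a knight.
Jack is a knave.
Victor is a knight.
Wendy is a knight.

Verification:
- Noah (knight) says "Jack and I are different types" - this is TRUE because Noah is a knight and Jack is a knave.
- Jack (knave) says "Noah and I are the same type" - this is FALSE (a lie) because Jack is a knave and Noah is a knight.
- Victor (knight) says "At least one of us is a knave" - this is TRUE because Jack is a knave.
- Wendy (knight) says "At least one of us is a knave" - this is TRUE because Jack is a knave.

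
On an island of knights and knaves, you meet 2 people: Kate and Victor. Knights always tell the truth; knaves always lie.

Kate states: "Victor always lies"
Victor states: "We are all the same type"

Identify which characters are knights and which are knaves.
Kate is a knight.
Victor is a knave.

Verification:
- Kate (knight) says "Victor always lies" - this is TRUE because Victor is a knave.
- Victor (knave) says "We are all the same type" - this is FALSE (a lie) because Kate is a knight and Victor is a knave.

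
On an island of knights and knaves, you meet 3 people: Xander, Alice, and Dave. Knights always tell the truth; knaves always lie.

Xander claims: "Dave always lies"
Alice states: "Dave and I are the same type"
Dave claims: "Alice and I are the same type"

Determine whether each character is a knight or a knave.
Xander is a knave.
Alice is a knight.
Dave is a knight.

Verification:
- Xander (knave) says "Dave always lies" - this is FALSE (a lie) because Dave is a knight.
- Alice (knight) says "Dave and I are the same type" - this is TRUE because Alice is a knight and Dave is a knight.
- Dave (knight) says "Alice and I are the same type" - this is TRUE because Dave is a knight and Alice is a knight.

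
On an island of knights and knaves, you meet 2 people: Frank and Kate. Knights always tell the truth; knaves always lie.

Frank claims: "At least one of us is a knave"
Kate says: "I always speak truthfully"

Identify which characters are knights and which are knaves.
Frank is a knight.
Kate is a knave.

Verification:
- Frank (knight) says "At least one of us is a knave" - this is TRUE because Kate is a knave.
- Kate (knave) says "I always speak truthfully" - this is FALSE (a lie) because Kate is a knave.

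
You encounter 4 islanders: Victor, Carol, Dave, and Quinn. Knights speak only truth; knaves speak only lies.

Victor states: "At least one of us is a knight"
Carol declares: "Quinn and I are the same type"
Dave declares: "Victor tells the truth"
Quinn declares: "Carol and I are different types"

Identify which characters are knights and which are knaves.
Victor is a knight.
Carol is a knave.
Dave is a knight.
Quinn is a knight.

Verification:
- Victor (knight) says "At least one of us is a knight" - this is TRUE because Victor, Dave, and Quinn are knights.
- Carol (knave) says "Quinn and I are the same type" - this is FALSE (a lie) because Carol is a knave and Quinn is a knight.
- Dave (knight) says "Victor tells the truth" - this is TRUE because Victor is a knight.
- Quinn (knight) says "Carol and I are different types" - this is TRUE because Quinn is a knight and Carol is a knave.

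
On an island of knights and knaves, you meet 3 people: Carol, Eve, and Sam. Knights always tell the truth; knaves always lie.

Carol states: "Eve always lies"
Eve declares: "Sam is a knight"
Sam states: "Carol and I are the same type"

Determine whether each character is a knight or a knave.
Carol is a knight.
Eve is a knave.
Sam is a knave.

Verification:
- Carol (knight) says "Eve always lies" - this is TRUE because Eve is a knave.
- Eve (knave) says "Sam is a knight" - this is FALSE (a lie) because Sam is a knave.
- Sam (knave) says "Carol and I are the same type" - this is FALSE (a lie) because Sam is a knave and Carol is a knight.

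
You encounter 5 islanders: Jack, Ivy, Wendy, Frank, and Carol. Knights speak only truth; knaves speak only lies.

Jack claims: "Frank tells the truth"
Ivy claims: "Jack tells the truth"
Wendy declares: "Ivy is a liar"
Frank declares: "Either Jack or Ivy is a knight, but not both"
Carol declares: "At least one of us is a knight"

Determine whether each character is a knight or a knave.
Jack is a knave.
Ivy is a knave.
Wendy is a knight.
Frank is a knave.
Carol is a knight.

Verification:
- Jack (knave) says "Frank tells the truth" - this is FALSE (a lie) because Frank is a knave.
- Ivy (knave) says "Jack tells the truth" - this is FALSE (a lie) because Jack is a knave.
- Wendy (knight) says "Ivy is a liar" - this is TRUE because Ivy is a knave.
- Frank (knave) says "Either Jack or Ivy is a knight, but not both" - this is FALSE (a lie) because Jack is a knave and Ivy is a knave.
- Carol (knight) says "At least one of us is a knight" - this is TRUE because Wendy and Carol are knights.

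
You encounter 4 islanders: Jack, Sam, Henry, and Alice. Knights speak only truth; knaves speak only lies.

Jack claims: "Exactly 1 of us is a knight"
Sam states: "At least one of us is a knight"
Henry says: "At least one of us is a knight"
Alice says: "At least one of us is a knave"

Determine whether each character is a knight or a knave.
Jack is a knave.
Sam is a knight.
Henry is a knight.
Alice is a knight.

Verification:
- Jack (knave) says "Exactly 1 of us is a knight" - this is FALSE (a lie) because there are 3 knights.
- Sam (knight) says "At least one of us is a knight" - this is TRUE because Sam, Henry, and Alice are knights.
- Henry (knight) says "At least one of us is a knight" - this is TRUE because Sam, Henry, and Alice are knights.
- Alice (knight) says "At least one of us is a knave" - this is TRUE because Jack is a knave.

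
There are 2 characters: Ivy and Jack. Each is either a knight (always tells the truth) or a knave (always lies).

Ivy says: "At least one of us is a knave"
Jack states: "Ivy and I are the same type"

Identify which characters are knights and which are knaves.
Ivy is a knight.
Jack is a knave.

Verification:
- Ivy (knight) says "At least one of us is a knave" - this is TRUE because Jack is a knave.
- Jack (knave) says "Ivy and I are the same type" - this is FALSE (a lie) because Jack is a knave and Ivy is a knight.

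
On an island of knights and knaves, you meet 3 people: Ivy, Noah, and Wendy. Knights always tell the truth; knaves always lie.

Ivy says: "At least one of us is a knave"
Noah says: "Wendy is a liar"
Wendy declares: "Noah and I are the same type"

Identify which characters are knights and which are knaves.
Ivy is a knight.
Noah is a knight.
Wendy is a knave.

Verification:
- Ivy (knight) says "At least one of us is a knave" - this is TRUE because Wendy is a knave.
- Noah (knight) says "Wendy is a liar" - this is TRUE because Wendy is a knave.
- Wendy (knave) says "Noah and I are the same type" - this is FALSE (a lie) because Wendy is a knave and Noah is a knight.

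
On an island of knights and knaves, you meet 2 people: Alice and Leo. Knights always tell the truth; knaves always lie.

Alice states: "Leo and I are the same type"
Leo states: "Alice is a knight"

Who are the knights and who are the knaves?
Alice is a knight.
Leo is a knight.

Verification:
- Alice (knight) says "Leo and I are the same type" - this is TRUE because Alice is a knight and Leo is a knight.
- Leo (knight) says "Alice is a knight" - this is TRUE because Alice is a knight.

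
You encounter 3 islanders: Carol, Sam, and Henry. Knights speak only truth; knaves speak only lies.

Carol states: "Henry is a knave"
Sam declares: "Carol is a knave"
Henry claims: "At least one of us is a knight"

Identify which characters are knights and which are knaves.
Carol is a knave.
Sam is a knight.
Henry is a knight.

Verification:
- Carol (knave) says "Henry is a knave" - this is FALSE (a lie) because Henry is a knight.
- Sam (knight) says "Carol is a knave" - this is TRUE because Carol is a knave.
- Henry (knight) says "At least one of us is a knight" - this is TRUE because Sam and Henry are knights.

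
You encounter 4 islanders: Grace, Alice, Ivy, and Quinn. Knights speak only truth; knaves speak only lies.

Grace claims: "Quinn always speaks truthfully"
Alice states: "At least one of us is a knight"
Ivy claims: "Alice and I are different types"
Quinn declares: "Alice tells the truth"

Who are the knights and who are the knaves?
Grace is a knave.
Alice is a knave.
Ivy is a knave.
Quinn is a knave.

Verification:
- Grace (knave) says "Quinn always speaks truthfully" - this is FALSE (a lie) because Quinn is a knave.
- Alice (knave) says "At least one of us is a knight" - this is FALSE (a lie) because no one is a knight.
- Ivy (knave) says "Alice and I are different types" - this is FALSE (a lie) because Ivy is a knave and Alice is a knave.
- Quinn (knave) says "Alice tells the truth" - this is FALSE (a lie) because Alice is a knave.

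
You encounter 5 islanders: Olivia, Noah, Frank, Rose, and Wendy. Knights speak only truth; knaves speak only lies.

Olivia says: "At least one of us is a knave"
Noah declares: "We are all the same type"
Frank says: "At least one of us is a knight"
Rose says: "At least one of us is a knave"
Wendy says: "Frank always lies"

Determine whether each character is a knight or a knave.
Olivia is a knight.
Noah is a knave.
Frank is a knight.
Rose is a knight.
Wendy is a knave.

Verification:
- Olivia (knight) says "At least one of us is a knave" - this is TRUE because Noah and Wendy are knaves.
- Noah (knave) says "We are all the same type" - this is FALSE (a lie) because Olivia, Frank, and Rose are knights and Noah and Wendy are knaves.
- Frank (knight) says "At least one of us is a knight" - this is TRUE because Olivia, Frank, and Rose are knights.
- Rose (knight) says "At least one of us is a knave" - this is TRUE because Noah and Wendy are knaves.
- Wendy (knave) says "Frank always lies" - this is FALSE (a lie) because Frank is a knight.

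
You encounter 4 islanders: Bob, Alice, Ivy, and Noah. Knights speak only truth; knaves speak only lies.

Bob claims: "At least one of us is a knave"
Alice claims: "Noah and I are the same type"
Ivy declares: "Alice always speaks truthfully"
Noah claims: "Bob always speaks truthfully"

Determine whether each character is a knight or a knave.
Bob is a knight.
Alice is a knave.
Ivy is a knave.
Noah is a knight.

Verification:
- Bob (knight) says "At least one of us is a knave" - this is TRUE because Alice and Ivy are knaves.
- Alice (knave) says "Noah and I are the same type" - this is FALSE (a lie) because Alice is a knave and Noah is a knight.
- Ivy (knave) says "Alice always speaks truthfully" - this is FALSE (a lie) because Alice is a knave.
- Noah (knight) says "Bob always speaks truthfully" - this is TRUE because Bob is a knight.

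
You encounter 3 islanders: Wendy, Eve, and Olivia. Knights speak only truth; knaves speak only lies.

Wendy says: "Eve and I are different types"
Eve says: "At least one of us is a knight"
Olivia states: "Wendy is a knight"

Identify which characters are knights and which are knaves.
Wendy is a knave.
Eve is a knave.
Olivia is a knave.

Verification:
- Wendy (knave) says "Eve and I are different types" - this is FALSE (a lie) because Wendy is a knave and Eve is a knave.
- Eve (knave) says "At least one of us is a knight" - this is FALSE (a lie) because no one is a knight.
- Olivia (knave) says "Wendy is a knight" - this is FALSE (a lie) because Wendy is a knave.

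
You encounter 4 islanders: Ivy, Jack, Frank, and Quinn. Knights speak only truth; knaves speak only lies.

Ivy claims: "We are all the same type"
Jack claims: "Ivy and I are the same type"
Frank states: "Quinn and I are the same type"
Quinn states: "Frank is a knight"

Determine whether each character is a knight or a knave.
Ivy is a knight.
Jack is a knight.
Frank is a knight.
Quinn is a knight.

Verification:
- Ivy (knight) says "We are all the same type" - this is TRUE because Ivy, Jack, Frank, and Quinn are knights.
- Jack (knight) says "Ivy and I are the same type" - this is TRUE because Jack is a knight and Ivy is a knight.
- Frank (knight) says "Quinn and I are the same type" - this is TRUE because Frank is a knight and Quinn is a knight.
- Quinn (knight) says "Frank is a knight" - this is TRUE because Frank is a knight.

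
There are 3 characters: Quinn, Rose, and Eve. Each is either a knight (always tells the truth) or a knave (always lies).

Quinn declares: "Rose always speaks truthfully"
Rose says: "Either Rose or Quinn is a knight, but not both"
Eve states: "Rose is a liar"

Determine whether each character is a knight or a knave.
Quinn is a knave.
Rose is a knave.
Eve is a knight.

Verification:
- Quinn (knave) says "Rose always speaks truthfully" - this is FALSE (a lie) because Rose is a knave.
- Rose (knave) says "Either Rose or Quinn is a knight, but not both" - this is FALSE (a lie) because Rose is a knave and Quinn is a knave.
- Eve (knight) says "Rose is a liar" - this is TRUE because Rose is a knave.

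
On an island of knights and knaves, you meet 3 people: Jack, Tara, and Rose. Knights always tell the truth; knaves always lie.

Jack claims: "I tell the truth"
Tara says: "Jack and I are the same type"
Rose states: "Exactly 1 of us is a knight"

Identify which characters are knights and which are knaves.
Jack is a knight.
Tara is a knight.
Rose is a knave.

Verification:
- Jack (knight) says "I tell the truth" - this is TRUE because Jack is a knight.
- Tara (knight) says "Jack and I are the same type" - this is TRUE because Tara is a knight and Jack is a knight.
- Rose (knave) says "Exactly 1 of us is a knight" - this is FALSE (a lie) because there are 2 knights.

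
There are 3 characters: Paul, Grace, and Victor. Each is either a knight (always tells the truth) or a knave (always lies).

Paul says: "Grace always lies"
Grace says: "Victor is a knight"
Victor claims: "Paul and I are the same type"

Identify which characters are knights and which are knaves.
Paul is a knight.
Grace is a knave.
Victor is a knave.

Verification:
- Paul (knight) says "Grace always lies" - this is TRUE because Grace is a knave.
- Grace (knave) says "Victor is a knight" - this is FALSE (a lie) because Victor is a knave.
- Victor (knave) says "Paul and I are the same type" - this is FALSE (a lie) because Victor is a knave and Paul is a knight.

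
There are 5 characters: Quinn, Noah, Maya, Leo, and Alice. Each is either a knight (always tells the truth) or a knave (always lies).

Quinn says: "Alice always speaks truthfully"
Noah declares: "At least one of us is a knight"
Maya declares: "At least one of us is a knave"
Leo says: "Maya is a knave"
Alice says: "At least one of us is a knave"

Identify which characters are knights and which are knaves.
Quinn is a knight.
Noah is a knight.
Maya is a knight.
Leo is a knave.
Alice is a knight.

Verification:
- Quinn (knight) says "Alice always speaks truthfully" - this is TRUE because Alice is a knight.
- Noah (knight) says "At least one of us is a knight" - this is TRUE because Quinn, Noah, Maya, and Alice are knights.
- Maya (knight) says "At least one of us is a knave" - this is TRUE because Leo is a knave.
- Leo (knave) says "Maya is a knave" - this is FALSE (a lie) because Maya is a knight.
- Alice (knight) says "At least one of us is a knave" - this is TRUE because Leo is a knave.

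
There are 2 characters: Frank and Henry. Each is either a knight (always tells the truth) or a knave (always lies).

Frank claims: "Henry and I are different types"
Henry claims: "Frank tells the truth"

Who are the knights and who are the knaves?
Frank is a knave.
Henry is a knave.

Verification:
- Frank (knave) says "Henry and I are different types" - this is FALSE (a lie) because Frank is a knave and Henry is a knave.
- Henry (knave) says "Frank tells the truth" - this is FALSE (a lie) because Frank is a knave.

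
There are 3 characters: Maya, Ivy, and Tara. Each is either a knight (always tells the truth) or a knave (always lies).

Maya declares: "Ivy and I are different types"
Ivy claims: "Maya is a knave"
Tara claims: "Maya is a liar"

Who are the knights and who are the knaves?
Maya is a knight.
Ivy is a knave.
Tara is a knave.

Verification:
- Maya (knight) says "Ivy and I are different types" - this is TRUE because Maya is a knight and Ivy is a knave.
- Ivy (knave) says "Maya is a knave" - this is FALSE (a lie) because Maya is a knight.
- Tara (knave) says "Maya is a liar" - this is FALSE (a lie) because Maya is a knight.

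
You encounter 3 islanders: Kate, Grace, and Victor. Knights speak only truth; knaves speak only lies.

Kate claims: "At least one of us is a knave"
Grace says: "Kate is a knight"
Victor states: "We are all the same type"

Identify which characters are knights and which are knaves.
Kate is a knight.
Grace is a knight.
Victor is a knave.

Verification:
- Kate (knight) says "At least one of us is a knave" - this is TRUE because Victor is a knave.
- Grace (knight) says "Kate is a knight" - this is TRUE because Kate is a knight.
- Victor (knave) says "We are all the same type" - this is FALSE (a lie) because Kate and Grace are knights and Victor is a knave.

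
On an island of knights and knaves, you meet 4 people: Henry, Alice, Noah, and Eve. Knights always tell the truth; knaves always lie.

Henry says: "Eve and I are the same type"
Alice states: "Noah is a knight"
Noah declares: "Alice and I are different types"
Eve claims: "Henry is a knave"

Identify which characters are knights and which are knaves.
Henry is a knave.
Alice is a knave.
Noah is a knave.
Eve is a knight.

Verification:
- Henry (knave) says "Eve and I are the same type" - this is FALSE (a lie) because Henry is a knave and Eve is a knight.
- Alice (knave) says "Noah is a knight" - this is FALSE (a lie) because Noah is a knave.
- Noah (knave) says "Alice and I are different types" - this is FALSE (a lie) because Noah is a knave and Alice is a knave.
- Eve (knight) says "Henry is a knave" - this is TRUE because Henry is a knave.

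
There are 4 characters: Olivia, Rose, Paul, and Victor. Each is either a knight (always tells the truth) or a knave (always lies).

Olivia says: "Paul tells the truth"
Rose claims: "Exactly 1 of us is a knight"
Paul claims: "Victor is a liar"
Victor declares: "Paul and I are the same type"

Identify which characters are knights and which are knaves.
Olivia is a knight.
Rose is a knave.
Paul is a knight.
Victor is a knave.

Verification:
- Olivia (knight) says "Paul tells the truth" - this is TRUE because Paul is a knight.
- Rose (knave) says "Exactly 1 of us is a knight" - this is FALSE (a lie) because there are 2 knights.
- Paul (knight) says "Victor is a liar" - this is TRUE because Victor is a knave.
- Victor (knave) says "Paul and I are the same type" - this is FALSE (a lie) because Victor is a knave and Paul is a knight.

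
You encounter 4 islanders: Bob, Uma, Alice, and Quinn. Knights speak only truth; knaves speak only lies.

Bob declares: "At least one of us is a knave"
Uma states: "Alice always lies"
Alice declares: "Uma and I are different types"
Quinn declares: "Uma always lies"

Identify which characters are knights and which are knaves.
Bob is a knight.
Uma is a knave.
Alice is a knight.
Quinn is a knight.

Verification:
- Bob (knight) says "At least one of us is a knave" - this is TRUE because Uma is a knave.
- Uma (knave) says "Alice always lies" - this is FALSE (a lie) because Alice is a knight.
- Alice (knight) says "Uma and I are different types" - this is TRUE because Alice is a knight and Uma is a knave.
- Quinn (knight) says "Uma always lies" - this is TRUE because Uma is a knave.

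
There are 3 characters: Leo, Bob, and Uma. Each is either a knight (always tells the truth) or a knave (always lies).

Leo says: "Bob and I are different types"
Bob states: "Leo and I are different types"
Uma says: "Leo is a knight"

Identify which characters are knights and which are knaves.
Leo is a knave.
Bob is a knave.
Uma is a knave.

Verification:
- Leo (knave) says "Bob and I are different types" - this is FALSE (a lie) because Leo is a knave and Bob is a knave.
- Bob (knave) says "Leo and I are different types" - this is FALSE (a lie) because Bob is a knave and Leo is a knave.
- Uma (knave) says "Leo is a knight" - this is FALSE (a lie) because Leo is a knave.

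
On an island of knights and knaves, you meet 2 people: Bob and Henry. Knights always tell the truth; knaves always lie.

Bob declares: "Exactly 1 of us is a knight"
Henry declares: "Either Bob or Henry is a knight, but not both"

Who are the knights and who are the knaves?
Bob is a knave.
Henry is a knave.

Verification:
- Bob (knave) says "Exactly 1 of us is a knight" - this is FALSE (a lie) because there are 0 knights.
- Henry (knave) says "Either Bob or Henry is a knight, but not both" - this is FALSE (a lie) because Bob is a knave and Henry is a knave.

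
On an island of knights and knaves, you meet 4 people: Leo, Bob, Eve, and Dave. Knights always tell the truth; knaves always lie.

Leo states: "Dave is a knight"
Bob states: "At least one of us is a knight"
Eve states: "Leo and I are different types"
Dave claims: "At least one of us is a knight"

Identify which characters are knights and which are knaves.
Leo is a knave.
Bob is a knave.
Eve is a knave.
Dave is a knave.

Verification:
- Leo (knave) says "Dave is a knight" - this is FALSE (a lie) because Dave is a knave.
- Bob (knave) says "At least one of us is a knight" - this is FALSE (a lie) because no one is a knight.
- Eve (knave) says "Leo and I are different types" - this is FALSE (a lie) because Eve is a knave and Leo is a knave.
- Dave (knave) says "At least one of us is a knight" - this is FALSE (a lie) because no one is a knight.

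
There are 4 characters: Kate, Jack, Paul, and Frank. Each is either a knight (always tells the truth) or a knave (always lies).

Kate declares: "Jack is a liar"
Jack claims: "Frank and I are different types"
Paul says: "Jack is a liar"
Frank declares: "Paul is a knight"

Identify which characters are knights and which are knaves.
Kate is a knave.
Jack is a knight.
Paul is a knave.
Frank is a knave.

Verification:
- Kate (knave) says "Jack is a liar" - this is FALSE (a lie) because Jack is a knight.
- Jack (knight) says "Frank and I are different types" - this is TRUE because Jack is a knight and Frank is a knave.
- Paul (knave) says "Jack is a liar" - this is FALSE (a lie) because Jack is a knight.
- Frank (knave) says "Paul is a knight" - this is FALSE (a lie) because Paul is a knave.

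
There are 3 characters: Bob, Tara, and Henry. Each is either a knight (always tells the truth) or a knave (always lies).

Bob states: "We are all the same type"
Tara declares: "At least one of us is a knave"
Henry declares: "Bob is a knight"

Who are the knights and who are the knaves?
Bob is a knave.
Tara is a knight.
Henry is a knave.

Verification:
- Bob (knave) says "We are all the same type" - this is FALSE (a lie) because Tara is a knight and Bob and Henry are knaves.
- Tara (knight) says "At least one of us is a knave" - this is TRUE because Bob and Henry are knaves.
- Henry (knave) says "Bob is a knight" - this is FALSE (a lie) because Bob is a knave.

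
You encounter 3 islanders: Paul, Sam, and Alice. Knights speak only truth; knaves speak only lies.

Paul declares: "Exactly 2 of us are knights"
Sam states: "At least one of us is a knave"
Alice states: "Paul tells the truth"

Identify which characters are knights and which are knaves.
Paul is a knave.
Sam is a knight.
Alice is a knave.

Verification:
- Paul (knave) says "Exactly 2 of us are knights" - this is FALSE (a lie) because there are 1 knights.
- Sam (knight) says "At least one of us is a knave" - this is TRUE because Paul and Alice are knaves.
- Alice (knave) says "Paul tells the truth" - this is FALSE (a lie) because Paul is a knave.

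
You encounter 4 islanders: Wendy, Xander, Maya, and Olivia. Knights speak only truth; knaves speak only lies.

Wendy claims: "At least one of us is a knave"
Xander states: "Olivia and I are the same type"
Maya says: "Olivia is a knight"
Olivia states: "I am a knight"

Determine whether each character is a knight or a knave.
Wendy is a knight.
Xander is a knave.
Maya is a knight.
Olivia is a knight.

Verification:
- Wendy (knight) says "At least one of us is a knave" - this is TRUE because Xander is a knave.
- Xander (knave) says "Olivia and I are the same type" - this is FALSE (a lie) because Xander is a knave and Olivia is a knight.
- Maya (knight) says "Olivia is a knight" - this is TRUE because Olivia is a knight.
- Olivia (knight) says "I am a knight" - this is TRUE because Olivia is a knight.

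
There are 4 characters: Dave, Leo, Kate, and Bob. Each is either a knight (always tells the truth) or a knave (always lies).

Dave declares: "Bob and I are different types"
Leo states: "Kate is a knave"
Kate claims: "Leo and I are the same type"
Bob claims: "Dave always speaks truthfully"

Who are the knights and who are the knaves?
Dave is a knave.
Leo is a knight.
Kate is a knave.
Bob is a knave.

Verification:
- Dave (knave) says "Bob and I are different types" - this is FALSE (a lie) because Dave is a knave and Bob is a knave.
- Leo (knight) says "Kate is a knave" - this is TRUE because Kate is a knave.
- Kate (knave) says "Leo and I are the same type" - this is FALSE (a lie) because Kate is a knave and Leo is a knight.
- Bob (knave) says "Dave always speaks truthfully" - this is FALSE (a lie) because Dave is a knave.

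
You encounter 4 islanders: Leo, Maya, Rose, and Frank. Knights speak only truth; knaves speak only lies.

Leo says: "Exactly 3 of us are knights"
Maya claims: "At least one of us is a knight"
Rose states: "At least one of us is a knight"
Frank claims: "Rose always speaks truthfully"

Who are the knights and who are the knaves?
Leo is a knave.
Maya is a knave.
Rose is a knave.
Frank is a knave.

Verification:
- Leo (knave) says "Exactly 3 of us are knights" - this is FALSE (a lie) because there are 0 knights.
- Maya (knave) says "At least one of us is a knight" - this is FALSE (a lie) because no one is a knight.
- Rose (knave) says "At least one of us is a knight" - this is FALSE (a lie) because no one is a knight.
- Frank (knave) says "Rose always speaks truthfully" - this is FALSE (a lie) because Rose is a knave.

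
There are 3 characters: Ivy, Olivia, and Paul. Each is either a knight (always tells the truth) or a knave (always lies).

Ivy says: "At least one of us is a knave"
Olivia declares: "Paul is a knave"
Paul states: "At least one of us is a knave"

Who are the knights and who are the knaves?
Ivy is a knight.
Olivia is a knave.
Paul is a knight.

Verification:
- Ivy (knight) says "At least one of us is a knave" - this is TRUE because Olivia is a knave.
- Olivia (knave) says "Paul is a knave" - this is FALSE (a lie) because Paul is a knight.
- Paul (knight) says "At least one of us is a knave" - this is TRUE because Olivia is a knave.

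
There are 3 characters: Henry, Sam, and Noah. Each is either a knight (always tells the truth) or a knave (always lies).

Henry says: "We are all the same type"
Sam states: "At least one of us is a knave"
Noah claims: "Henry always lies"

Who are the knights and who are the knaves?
Henry is a knave.
Sam is a knight.
Noah is a knight.

Verification:
- Henry (knave) says "We are all the same type" - this is FALSE (a lie) because Sam and Noah are knights and Henry is a knave.
- Sam (knight) says "At least one of us is a knave" - this is TRUE because Henry is a knave.
- Noah (knight) says "Henry always lies" - this is TRUE because Henry is a knave.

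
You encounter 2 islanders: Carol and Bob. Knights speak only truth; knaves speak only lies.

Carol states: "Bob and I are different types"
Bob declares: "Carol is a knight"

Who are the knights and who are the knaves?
Carol is a knave.
Bob is a knave.

Verification:
- Carol (knave) says "Bob and I are different types" - this is FALSE (a lie) because Carol is a knave and Bob is a knave.
- Bob (knave) says "Carol is a knight" - this is FALSE (a lie) because Carol is a knave.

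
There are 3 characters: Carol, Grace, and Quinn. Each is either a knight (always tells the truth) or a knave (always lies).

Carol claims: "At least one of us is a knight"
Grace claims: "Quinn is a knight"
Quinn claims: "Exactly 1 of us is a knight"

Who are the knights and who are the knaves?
Carol is a knave.
Grace is a knave.
Quinn is a knave.

Verification:
- Carol (knave) says "At least one of us is a knight" - this is FALSE (a lie) because no one is a knight.
- Grace (knave) says "Quinn is a knight" - this is FALSE (a lie) because Quinn is a knave.
- Quinn (knave) says "Exactly 1 of us is a knight" - this is FALSE (a lie) because there are 0 knights.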